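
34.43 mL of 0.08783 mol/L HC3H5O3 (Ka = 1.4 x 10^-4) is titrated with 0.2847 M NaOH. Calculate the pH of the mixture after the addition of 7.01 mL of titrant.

Initial n(HC3H5O3) = 0.08783 x 0.03443 = 0.003024 mol.
n(NaOH) added = 0.2847 x 0.007010 = 0.001996 mol, converting that many moles of HC3H5O3 to C3H5O3-.
Remaining n(HC3H5O3) = 0.001028 mol; n(C3H5O3-) = 0.001996 mol.
By Henderson-Hasselbalch, pH = pKa + log([A^-]/[HA]) = 3.85 + log(0.001996/0.001028) = 3.85 + (+0.29) = 4.14.

4.14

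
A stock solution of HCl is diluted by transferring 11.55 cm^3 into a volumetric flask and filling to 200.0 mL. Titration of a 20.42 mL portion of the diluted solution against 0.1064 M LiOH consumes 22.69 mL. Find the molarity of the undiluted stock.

n(LiOH) = 0.1064 x 0.02269 = 0.002414 mol.
n(HCl) in the aliquot = 0.002414 mol.
[diluted HCl] = 0.002414 / 0.02042 = 0.1182 M.
Dilution factor = 200.0/11.55 = 17.32, so [stock] = 0.1182 x 17.32 = 2.05 M.

2.05 M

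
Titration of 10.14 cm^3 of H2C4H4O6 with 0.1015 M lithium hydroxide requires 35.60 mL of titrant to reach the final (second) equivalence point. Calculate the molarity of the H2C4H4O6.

0.178 M

n(LiOH) = 0.1015 x 0.03560 = 0.003613 mol.
At the final (second) equivalence point, 2 mol OH^- react per mol H2C4H4O6, so n(H2C4H4O6) = 0.003613 / 2 = 0.001807 mol.
[H2C4H4O6] = 0.001807 / 0.01014 L = 0.178 M.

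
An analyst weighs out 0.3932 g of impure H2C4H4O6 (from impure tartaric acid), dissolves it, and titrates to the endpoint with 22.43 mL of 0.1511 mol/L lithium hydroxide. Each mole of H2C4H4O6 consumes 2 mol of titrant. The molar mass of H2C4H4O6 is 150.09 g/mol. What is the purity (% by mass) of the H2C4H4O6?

64.7%

n(LiOH) = 0.1511 x 0.02243 = 0.003389 mol.
n(H2C4H4O6) = 0.003389 / 2 = 0.001695 mol.
mass of H2C4H4O6 = 0.001695 x 150.09 = 0.2543 g.
% purity = 0.2543 / 0.3932 x 100 = 64.7%.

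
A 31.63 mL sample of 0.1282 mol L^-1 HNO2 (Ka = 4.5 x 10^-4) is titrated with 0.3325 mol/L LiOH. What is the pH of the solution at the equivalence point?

n(HNO2) = 0.1282 x 0.03163 = 0.004055 mol; V(LiOH) at equivalence = 0.004055/0.3325 = 0.01220 L.
At equivalence all the acid is converted to NO2-; total volume = 0.03163 + 0.01220 = 0.04383 L, so [NO2-] = 0.004055/0.04383 = 0.09253 M.
Kb = Kw/Ka = 1.0e-14 / 4.5 x 10^-4 = 2.22e-11.
[OH^-] = sqrt(Kb x [NO2-]) = sqrt(2.22e-11 x 0.09253) = 1.43e-6 M.
pOH = 5.84, so pH = 14.00 - 5.84 = 8.16.

8.16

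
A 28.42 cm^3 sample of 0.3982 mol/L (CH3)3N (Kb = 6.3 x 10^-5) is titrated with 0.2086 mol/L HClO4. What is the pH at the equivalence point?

5.33

n((CH3)3N) = 0.3982 x 0.02842 = 0.01132 mol; V(HClO4) at equivalence = 0.01132/0.2086 = 0.05425 L.
At equivalence the base is fully converted to (CH3)3NH+; total volume = 0.08267 L, so [(CH3)3NH+] = 0.01132/0.08267 = 0.1369 M.
Ka((CH3)3NH+) = Kw/Kb = 1.0e-14 / 6.3 x 10^-5 = 1.59e-10.
[H^+] = sqrt(Ka x [(CH3)3NH+]) = sqrt(1.59e-10 x 0.1369) = 4.66e-6 M.
pH = -log(4.66e-6) = 5.33.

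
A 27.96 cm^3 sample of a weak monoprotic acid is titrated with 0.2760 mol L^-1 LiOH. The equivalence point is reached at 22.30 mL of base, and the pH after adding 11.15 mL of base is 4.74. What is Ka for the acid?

11.15 mL is half of the equivalence volume, so this is the half-equivalence point where [HA] = [A^-].
At half-equivalence pH = pKa, so pKa = 4.74.
Ka = 10^(-4.74) = 1.8 x 10^-5.

1.8 x 10^-5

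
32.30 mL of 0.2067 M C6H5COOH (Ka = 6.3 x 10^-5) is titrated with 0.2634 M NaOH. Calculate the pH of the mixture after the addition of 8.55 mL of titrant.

3.91

Initial n(C6H5COOH) = 0.2067 x 0.03230 = 0.006676 mol.
n(NaOH) added = 0.2634 x 0.008550 = 0.002252 mol, converting that many moles of C6H5COOH to C6H5COO-.
Remaining n(C6H5COOH) = 0.004424 mol; n(C6H5COO-) = 0.002252 mol.
By Henderson-Hasselbalch, pH = pKa + log([A^-]/[HA]) = 4.20 + log(0.002252/0.004424) = 4.20 + (-0.29) = 3.91.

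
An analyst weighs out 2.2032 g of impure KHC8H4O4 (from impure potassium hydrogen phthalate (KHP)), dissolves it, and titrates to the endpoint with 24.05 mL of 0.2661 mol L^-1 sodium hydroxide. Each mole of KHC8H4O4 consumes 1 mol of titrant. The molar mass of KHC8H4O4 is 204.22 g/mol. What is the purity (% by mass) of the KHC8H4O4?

n(NaOH) = 0.2661 x 0.02405 = 0.006400 mol.
n(KHC8H4O4) = 0.006400 / 1 = 0.006400 mol.
mass of KHC8H4O4 = 0.006400 x 204.22 = 1.307 g.
% purity = 1.307 / 2.2032 x 100 = 59.3%.

59.3%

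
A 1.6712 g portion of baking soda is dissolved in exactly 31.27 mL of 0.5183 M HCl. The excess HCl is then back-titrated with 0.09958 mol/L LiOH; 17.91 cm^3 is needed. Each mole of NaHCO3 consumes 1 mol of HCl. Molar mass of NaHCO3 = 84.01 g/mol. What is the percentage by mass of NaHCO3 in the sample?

72.5%

Total n(HCl) added = 0.5183 x 0.03127 = 0.01621 mol.
n(LiOH) used = 0.09958 x 0.01791 = 0.001783 mol, which equals the excess n(HCl).
So n(HCl) consumed by the sample = 0.01621 - 0.001783 = 0.01442 mol.
n(NaHCO3) = 0.01442 / 1 = 0.01442 mol.
mass NaHCO3 = 0.01442 x 84.01 = 1.212 g, so %NaHCO3 = 1.212/1.6712 x 100 = 72.5%.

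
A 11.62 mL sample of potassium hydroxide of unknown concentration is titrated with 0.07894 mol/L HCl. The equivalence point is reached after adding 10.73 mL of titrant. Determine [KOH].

n(HCl) delivered = 0.07894 x 0.01073 = 0.0008470 mol.
For a 1:1 reaction, n(KOH) = 0.0008470 mol.
[KOH] = 0.0008470 mol / 0.01162 L = 0.0729 M.

0.0729 M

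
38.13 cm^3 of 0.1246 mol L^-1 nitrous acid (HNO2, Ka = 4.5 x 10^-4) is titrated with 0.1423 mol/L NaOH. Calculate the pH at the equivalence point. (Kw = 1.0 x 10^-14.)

n(HNO2) = 0.1246 x 0.03813 = 0.004751 mol; V(NaOH) at equivalence = 0.004751/0.1423 = 0.03339 L.
At equivalence all the acid is converted to NO2-; total volume = 0.03813 + 0.03339 = 0.07152 L, so [NO2-] = 0.004751/0.07152 = 0.06643 M.
Kb = Kw/Ka = 1.0e-14 / 4.5 x 10^-4 = 2.22e-11.
[OH^-] = sqrt(Kb x [NO2-]) = sqrt(2.22e-11 x 0.06643) = 1.22e-6 M.
pOH = 5.92, so pH = 14.00 - 5.92 = 8.08.

8.08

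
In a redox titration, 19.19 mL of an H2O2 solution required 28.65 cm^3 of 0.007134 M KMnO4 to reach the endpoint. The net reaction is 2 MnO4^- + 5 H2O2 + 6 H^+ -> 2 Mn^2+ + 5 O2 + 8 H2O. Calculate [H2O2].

n(KMnO4) = 0.007134 x 0.02865 = 0.0002044 mol.
From the balanced equation, 2 mol KMnO4 reacts with 5 mol H2O2, so n(H2O2) = 0.0002044 x 5/2 = 0.0005110 mol.
[H2O2] = 0.0005110 / 0.01919 L = 0.0266 M.

0.0266 M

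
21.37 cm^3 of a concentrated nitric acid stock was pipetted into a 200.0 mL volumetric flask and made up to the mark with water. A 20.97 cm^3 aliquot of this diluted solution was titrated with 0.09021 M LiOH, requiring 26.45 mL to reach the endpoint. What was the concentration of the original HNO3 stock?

n(LiOH) = 0.09021 x 0.02645 = 0.002386 mol.
n(HNO3) in the aliquot = 0.002386 mol.
[diluted HNO3] = 0.002386 / 0.02097 = 0.1138 M.
Dilution factor = 200.0/21.37 = 9.359, so [stock] = 0.1138 x 9.359 = 1.06 M.

1.06 M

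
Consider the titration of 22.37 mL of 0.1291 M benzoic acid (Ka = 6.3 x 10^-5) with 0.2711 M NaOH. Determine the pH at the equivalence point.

n(C6H5COOH) = 0.1291 x 0.02237 = 0.002888 mol; V(NaOH) at equivalence = 0.002888/0.2711 = 0.01065 L.
At equivalence all the acid is converted to C6H5COO-; total volume = 0.02237 + 0.01065 = 0.03302 L, so [C6H5COO-] = 0.002888/0.03302 = 0.08745 M.
Kb = Kw/Ka = 1.0e-14 / 6.3 x 10^-5 = 1.59e-10.
[OH^-] = sqrt(Kb x [C6H5COO-]) = sqrt(1.59e-10 x 0.08745) = 3.73e-6 M.
pOH = 5.43, so pH = 14.00 - 5.43 = 8.57.

8.57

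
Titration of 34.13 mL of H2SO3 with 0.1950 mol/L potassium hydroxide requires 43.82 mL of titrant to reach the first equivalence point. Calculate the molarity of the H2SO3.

n(KOH) = 0.1950 x 0.04382 = 0.008545 mol.
At the first equivalence point, 1 mol OH^- react per mol H2SO3, so n(H2SO3) = 0.008545 / 1 = 0.008545 mol.
[H2SO3] = 0.008545 / 0.03413 L = 0.250 M.

0.250 M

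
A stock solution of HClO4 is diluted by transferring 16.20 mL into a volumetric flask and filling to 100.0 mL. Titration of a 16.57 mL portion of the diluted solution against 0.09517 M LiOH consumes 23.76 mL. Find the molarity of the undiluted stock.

n(LiOH) = 0.09517 x 0.02376 = 0.002261 mol.
n(HClO4) in the aliquot = 0.002261 mol.
[diluted HClO4] = 0.002261 / 0.01657 = 0.1365 M.
Dilution factor = 100.0/16.20 = 6.173, so [stock] = 0.1365 x 6.173 = 0.842 M.

0.842 M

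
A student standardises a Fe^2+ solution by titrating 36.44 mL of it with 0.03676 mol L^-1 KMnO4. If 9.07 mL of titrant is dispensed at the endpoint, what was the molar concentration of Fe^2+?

n(KMnO4) = 0.03676 x 0.009070 = 0.0003334 mol.
From the balanced equation, 1 mol KMnO4 reacts with 5 mol Fe^2+, so n(Fe^2+) = 0.0003334 x 5/1 = 0.001667 mol.
[Fe^2+] = 0.001667 / 0.03644 L = 0.0457 M.

0.0457 M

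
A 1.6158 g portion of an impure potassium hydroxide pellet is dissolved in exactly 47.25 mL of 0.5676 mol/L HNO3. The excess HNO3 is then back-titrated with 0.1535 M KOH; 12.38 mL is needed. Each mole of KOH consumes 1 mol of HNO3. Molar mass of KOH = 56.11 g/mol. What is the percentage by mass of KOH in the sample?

Total n(HNO3) added = 0.5676 x 0.04725 = 0.02682 mol.
n(KOH) used = 0.1535 x 0.01238 = 0.001900 mol, which equals the excess n(HNO3).
So n(HNO3) consumed by the sample = 0.02682 - 0.001900 = 0.02492 mol.
n(KOH) = 0.02492 / 1 = 0.02492 mol.
mass KOH = 0.02492 x 56.11 = 1.398 g, so %KOH = 1.398/1.6158 x 100 = 86.5%.

86.5%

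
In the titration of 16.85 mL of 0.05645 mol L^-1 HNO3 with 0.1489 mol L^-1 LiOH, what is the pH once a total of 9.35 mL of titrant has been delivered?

n(acid) = 0.05645 x 0.01685 = 0.0009512 mol; n(LiOH) added = 0.1489 x 0.009350 = 0.001392 mol.
Base is in excess by 0.001392 - 0.0009512 = 0.0004410 mol in a total volume of 0.02620 L.
[OH^-] = 0.0004410/0.02620 = 0.01683 M, so pOH = 1.77 and pH = 14.00 - 1.77 = 12.23.

12.23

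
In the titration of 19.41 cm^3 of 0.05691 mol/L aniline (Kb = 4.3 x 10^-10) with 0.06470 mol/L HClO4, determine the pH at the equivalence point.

3.08

n(C6H5NH2) = 0.05691 x 0.01941 = 0.001105 mol; V(HClO4) at equivalence = 0.001105/0.06470 = 0.01707 L.
At equivalence the base is fully converted to C6H5NH3+; total volume = 0.03648 L, so [C6H5NH3+] = 0.001105/0.03648 = 0.03028 M.
Ka(C6H5NH3+) = Kw/Kb = 1.0e-14 / 4.3 x 10^-10 = 2.33e-5.
[H^+] = sqrt(Ka x [C6H5NH3+]) = sqrt(2.33e-5 x 0.03028) = 0.000839 M.
pH = -log(0.000839) = 3.08.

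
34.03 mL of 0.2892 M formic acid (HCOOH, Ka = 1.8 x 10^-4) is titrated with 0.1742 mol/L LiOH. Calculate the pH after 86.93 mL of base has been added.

n(acid) = 0.2892 x 0.03403 = 0.009841 mol; n(LiOH) added = 0.1742 x 0.08693 = 0.01514 mol.
Base is in excess by 0.01514 - 0.009841 = 0.005302 mol in a total volume of 0.1210 L.
[OH^-] = 0.005302/0.1210 = 0.04383 M, so pOH = 1.36 and pH = 14.00 - 1.36 = 12.64.

12.64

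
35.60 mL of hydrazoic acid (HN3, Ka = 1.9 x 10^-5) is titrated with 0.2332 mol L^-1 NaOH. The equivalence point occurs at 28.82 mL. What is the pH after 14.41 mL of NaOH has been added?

4.72

14.41 mL is exactly half the equivalence volume (28.82/2), i.e. the half-equivalence point.
There, n(HA) = n(A^-), so pH = pKa = -log(1.9 x 10^-5) = 4.72.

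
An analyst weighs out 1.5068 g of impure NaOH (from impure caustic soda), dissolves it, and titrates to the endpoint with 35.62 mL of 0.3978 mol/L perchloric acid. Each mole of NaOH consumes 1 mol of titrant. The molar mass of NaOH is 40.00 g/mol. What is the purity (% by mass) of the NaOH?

n(HClO4) = 0.3978 x 0.03562 = 0.01417 mol.
n(NaOH) = 0.01417 / 1 = 0.01417 mol.
mass of NaOH = 0.01417 x 40.00 = 0.5668 g.
% purity = 0.5668 / 1.5068 x 100 = 37.6%.

37.6%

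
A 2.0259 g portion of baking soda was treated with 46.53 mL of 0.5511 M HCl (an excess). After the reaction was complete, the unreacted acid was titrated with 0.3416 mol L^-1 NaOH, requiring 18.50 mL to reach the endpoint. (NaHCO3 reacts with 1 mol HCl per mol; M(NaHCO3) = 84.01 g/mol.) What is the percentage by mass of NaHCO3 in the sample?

80.1%

Total n(HCl) added = 0.5511 x 0.04653 = 0.02564 mol.
n(NaOH) used = 0.3416 x 0.01850 = 0.006320 mol, which equals the excess n(HCl).
So n(HCl) consumed by the sample = 0.02564 - 0.006320 = 0.01932 mol.
n(NaHCO3) = 0.01932 / 1 = 0.01932 mol.
mass NaHCO3 = 0.01932 x 84.01 = 1.623 g, so %NaHCO3 = 1.623/2.0259 x 100 = 80.1%.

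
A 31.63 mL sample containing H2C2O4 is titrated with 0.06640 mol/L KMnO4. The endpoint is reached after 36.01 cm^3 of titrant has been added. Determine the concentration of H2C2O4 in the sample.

n(KMnO4) = 0.06640 x 0.03601 = 0.002391 mol.
From the balanced equation, 2 mol KMnO4 reacts with 5 mol H2C2O4, so n(H2C2O4) = 0.002391 x 5/2 = 0.005978 mol.
[H2C2O4] = 0.005978 / 0.03163 L = 0.189 M.

0.189 M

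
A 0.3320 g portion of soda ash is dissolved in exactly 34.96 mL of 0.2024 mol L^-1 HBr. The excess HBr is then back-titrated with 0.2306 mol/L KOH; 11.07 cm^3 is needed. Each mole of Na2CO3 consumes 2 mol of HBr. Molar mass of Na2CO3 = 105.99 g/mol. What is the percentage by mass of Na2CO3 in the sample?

Total n(HBr) added = 0.2024 x 0.03496 = 0.007076 mol.
n(KOH) used = 0.2306 x 0.01107 = 0.002553 mol, which equals the excess n(HBr).
So n(HBr) consumed by the sample = 0.007076 - 0.002553 = 0.004523 mol.
n(Na2CO3) = 0.004523 / 2 = 0.002262 mol.
mass Na2CO3 = 0.002262 x 105.99 = 0.2397 g, so %Na2CO3 = 0.2397/0.3320 x 100 = 72.2%.

72.2%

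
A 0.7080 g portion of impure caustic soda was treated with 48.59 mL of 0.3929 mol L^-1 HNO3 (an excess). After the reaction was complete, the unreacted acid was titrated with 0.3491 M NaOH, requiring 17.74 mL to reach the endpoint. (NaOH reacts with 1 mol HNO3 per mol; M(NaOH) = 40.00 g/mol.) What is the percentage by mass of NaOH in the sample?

72.9%

Total n(HNO3) added = 0.3929 x 0.04859 = 0.01909 mol.
n(NaOH) used = 0.3491 x 0.01774 = 0.006193 mol, which equals the excess n(HNO3).
So n(HNO3) consumed by the sample = 0.01909 - 0.006193 = 0.01290 mol.
n(NaOH) = 0.01290 / 1 = 0.01290 mol.
mass NaOH = 0.01290 x 40.00 = 0.5159 g, so %NaOH = 0.5159/0.7080 x 100 = 72.9%.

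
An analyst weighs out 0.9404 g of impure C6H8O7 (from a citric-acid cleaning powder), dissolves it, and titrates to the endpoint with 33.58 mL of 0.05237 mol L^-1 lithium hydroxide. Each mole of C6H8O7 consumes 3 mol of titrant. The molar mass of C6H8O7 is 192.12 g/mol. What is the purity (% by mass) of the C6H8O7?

12.0%

n(LiOH) = 0.05237 x 0.03358 = 0.001759 mol.
n(C6H8O7) = 0.001759 / 3 = 0.0005862 mol.
mass of C6H8O7 = 0.0005862 x 192.12 = 0.1126 g.
% purity = 0.1126 / 0.9404 x 100 = 12.0%.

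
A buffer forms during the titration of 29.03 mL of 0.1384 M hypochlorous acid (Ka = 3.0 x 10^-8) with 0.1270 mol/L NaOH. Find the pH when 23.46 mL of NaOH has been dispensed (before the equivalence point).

7.98

Initial n(HClO) = 0.1384 x 0.02903 = 0.004018 mol.
n(NaOH) added = 0.1270 x 0.02346 = 0.002979 mol, converting that many moles of HClO to ClO-.
Remaining n(HClO) = 0.001038 mol; n(ClO-) = 0.002979 mol.
By Henderson-Hasselbalch, pH = pKa + log([A^-]/[HA]) = 7.52 + log(0.002979/0.001038) = 7.52 + (+0.46) = 7.98.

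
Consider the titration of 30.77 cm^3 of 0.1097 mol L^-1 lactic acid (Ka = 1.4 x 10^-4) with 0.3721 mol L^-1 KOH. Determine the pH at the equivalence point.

n(HC3H5O3) = 0.1097 x 0.03077 = 0.003375 mol; V(KOH) at equivalence = 0.003375/0.3721 = 0.009071 L.
At equivalence all the acid is converted to C3H5O3-; total volume = 0.03077 + 0.009071 = 0.03984 L, so [C3H5O3-] = 0.003375/0.03984 = 0.08472 M.
Kb = Kw/Ka = 1.0e-14 / 1.4 x 10^-4 = 7.14e-11.
[OH^-] = sqrt(Kb x [C3H5O3-]) = sqrt(7.14e-11 x 0.08472) = 2.46e-6 M.
pOH = 5.61, so pH = 14.00 - 5.61 = 8.39.

8.39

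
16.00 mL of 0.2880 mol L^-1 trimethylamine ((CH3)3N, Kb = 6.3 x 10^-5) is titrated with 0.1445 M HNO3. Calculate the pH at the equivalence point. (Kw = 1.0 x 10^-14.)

5.41

n((CH3)3N) = 0.2880 x 0.01600 = 0.004608 mol; V(HNO3) at equivalence = 0.004608/0.1445 = 0.03189 L.
At equivalence the base is fully converted to (CH3)3NH+; total volume = 0.04789 L, so [(CH3)3NH+] = 0.004608/0.04789 = 0.09622 M.
Ka((CH3)3NH+) = Kw/Kb = 1.0e-14 / 6.3 x 10^-5 = 1.59e-10.
[H^+] = sqrt(Ka x [(CH3)3NH+]) = sqrt(1.59e-10 x 0.09622) = 3.91e-6 M.
pH = -log(3.91e-6) = 5.41.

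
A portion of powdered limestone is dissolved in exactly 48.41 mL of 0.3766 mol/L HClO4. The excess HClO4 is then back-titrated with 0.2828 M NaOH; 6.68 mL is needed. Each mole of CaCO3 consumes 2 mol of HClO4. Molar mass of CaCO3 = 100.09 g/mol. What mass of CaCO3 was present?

Total n(HClO4) added = 0.3766 x 0.04841 = 0.01823 mol.
n(NaOH) used = 0.2828 x 0.006680 = 0.001889 mol, which equals the excess n(HClO4).
So n(HClO4) consumed by the sample = 0.01823 - 0.001889 = 0.01634 mol.
n(CaCO3) = 0.01634 / 2 = 0.008171 mol.
mass = 0.008171 mol x 100.09 g/mol = 0.818 g.

0.818 g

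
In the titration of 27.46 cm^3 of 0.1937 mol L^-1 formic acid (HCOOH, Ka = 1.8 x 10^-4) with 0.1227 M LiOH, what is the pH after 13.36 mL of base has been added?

3.39

Initial n(HCOOH) = 0.1937 x 0.02746 = 0.005319 mol.
n(LiOH) added = 0.1227 x 0.01336 = 0.001639 mol, converting that many moles of HCOOH to HCOO-.
Remaining n(HCOOH) = 0.003680 mol; n(HCOO-) = 0.001639 mol.
By Henderson-Hasselbalch, pH = pKa + log([A^-]/[HA]) = 3.74 + log(0.001639/0.003680) = 3.74 + (-0.35) = 3.39.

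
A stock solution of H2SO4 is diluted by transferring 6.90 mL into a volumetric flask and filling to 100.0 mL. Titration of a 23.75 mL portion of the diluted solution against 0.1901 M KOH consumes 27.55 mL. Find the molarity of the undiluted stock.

1.60 M

n(KOH) = 0.1901 x 0.02755 = 0.005237 mol.
n(H2SO4) in the aliquot = 0.005237 x 1/2 = 0.002619 mol.
[diluted H2SO4] = 0.002619 / 0.02375 = 0.1103 M.
Dilution factor = 100.0/6.900 = 14.49, so [stock] = 0.1103 x 14.49 = 1.60 M.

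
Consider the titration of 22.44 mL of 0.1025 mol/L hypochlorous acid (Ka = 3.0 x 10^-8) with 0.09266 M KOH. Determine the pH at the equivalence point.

10.11

n(HClO) = 0.1025 x 0.02244 = 0.002300 mol; V(KOH) at equivalence = 0.002300/0.09266 = 0.02482 L.
At equivalence all the acid is converted to ClO-; total volume = 0.02244 + 0.02482 = 0.04726 L, so [ClO-] = 0.002300/0.04726 = 0.04867 M.
Kb = Kw/Ka = 1.0e-14 / 3.0 x 10^-8 = 3.33e-7.
[OH^-] = sqrt(Kb x [ClO-]) = sqrt(3.33e-7 x 0.04867) = 0.000127 M.
pOH = 3.89, so pH = 14.00 - 3.89 = 10.11.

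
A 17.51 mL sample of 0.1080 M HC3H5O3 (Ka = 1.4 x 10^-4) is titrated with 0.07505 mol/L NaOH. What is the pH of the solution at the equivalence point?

n(HC3H5O3) = 0.1080 x 0.01751 = 0.001891 mol; V(NaOH) at equivalence = 0.001891/0.07505 = 0.02520 L.
At equivalence all the acid is converted to C3H5O3-; total volume = 0.01751 + 0.02520 = 0.04271 L, so [C3H5O3-] = 0.001891/0.04271 = 0.04428 M.
Kb = Kw/Ka = 1.0e-14 / 1.4 x 10^-4 = 7.14e-11.
[OH^-] = sqrt(Kb x [C3H5O3-]) = sqrt(7.14e-11 x 0.04428) = 1.78e-6 M.
pOH = 5.75, so pH = 14.00 - 5.75 = 8.25.

8.25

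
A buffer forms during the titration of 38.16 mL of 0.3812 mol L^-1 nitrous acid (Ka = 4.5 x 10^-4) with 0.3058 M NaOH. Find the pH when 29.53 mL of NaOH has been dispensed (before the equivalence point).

3.56

Initial n(HNO2) = 0.3812 x 0.03816 = 0.01455 mol.
n(NaOH) added = 0.3058 x 0.02953 = 0.009030 mol, converting that many moles of HNO2 to NO2-.
Remaining n(HNO2) = 0.005516 mol; n(NO2-) = 0.009030 mol.
By Henderson-Hasselbalch, pH = pKa + log([A^-]/[HA]) = 3.35 + log(0.009030/0.005516) = 3.35 + (+0.21) = 3.56.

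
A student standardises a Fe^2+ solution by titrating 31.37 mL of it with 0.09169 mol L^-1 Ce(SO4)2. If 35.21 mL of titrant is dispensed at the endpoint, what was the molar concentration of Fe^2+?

n(Ce(SO4)2) = 0.09169 x 0.03521 = 0.003228 mol.
From the balanced equation, 1 mol Ce(SO4)2 reacts with 1 mol Fe^2+, so n(Fe^2+) = 0.003228 x 1/1 = 0.003228 mol.
[Fe^2+] = 0.003228 / 0.03137 L = 0.103 M.

0.103 M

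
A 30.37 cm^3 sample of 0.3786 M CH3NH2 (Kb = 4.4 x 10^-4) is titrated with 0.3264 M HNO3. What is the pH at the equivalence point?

n(CH3NH2) = 0.3786 x 0.03037 = 0.01150 mol; V(HNO3) at equivalence = 0.01150/0.3264 = 0.03523 L.
At equivalence the base is fully converted to CH3NH3+; total volume = 0.06560 L, so [CH3NH3+] = 0.01150/0.06560 = 0.1753 M.
Ka(CH3NH3+) = Kw/Kb = 1.0e-14 / 4.4 x 10^-4 = 2.27e-11.
[H^+] = sqrt(Ka x [CH3NH3+]) = sqrt(2.27e-11 x 0.1753) = 2.00e-6 M.
pH = -log(2.00e-6) = 5.70.

5.70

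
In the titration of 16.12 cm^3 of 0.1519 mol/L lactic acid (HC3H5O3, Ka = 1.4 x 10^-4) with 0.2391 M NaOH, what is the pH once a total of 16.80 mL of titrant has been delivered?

12.68

n(acid) = 0.1519 x 0.01612 = 0.002449 mol; n(NaOH) added = 0.2391 x 0.01680 = 0.004017 mol.
Base is in excess by 0.004017 - 0.002449 = 0.001568 mol in a total volume of 0.03292 L.
[OH^-] = 0.001568/0.03292 = 0.04764 M, so pOH = 1.32 and pH = 14.00 - 1.32 = 12.68.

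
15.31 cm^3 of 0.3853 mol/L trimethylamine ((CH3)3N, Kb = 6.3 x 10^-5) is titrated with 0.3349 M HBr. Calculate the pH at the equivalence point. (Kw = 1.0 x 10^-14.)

5.27

n((CH3)3N) = 0.3853 x 0.01531 = 0.005899 mol; V(HBr) at equivalence = 0.005899/0.3349 = 0.01761 L.
At equivalence the base is fully converted to (CH3)3NH+; total volume = 0.03292 L, so [(CH3)3NH+] = 0.005899/0.03292 = 0.1792 M.
Ka((CH3)3NH+) = Kw/Kb = 1.0e-14 / 6.3 x 10^-5 = 1.59e-10.
[H^+] = sqrt(Ka x [(CH3)3NH+]) = sqrt(1.59e-10 x 0.1792) = 5.33e-6 M.
pH = -log(5.33e-6) = 5.27.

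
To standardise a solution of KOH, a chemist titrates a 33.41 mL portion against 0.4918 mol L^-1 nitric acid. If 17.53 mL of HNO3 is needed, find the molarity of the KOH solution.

n(HNO3) delivered = 0.4918 x 0.01753 = 0.008621 mol.
For a 1:1 reaction, n(KOH) = 0.008621 mol.
[KOH] = 0.008621 mol / 0.03341 L = 0.258 M.

0.258 M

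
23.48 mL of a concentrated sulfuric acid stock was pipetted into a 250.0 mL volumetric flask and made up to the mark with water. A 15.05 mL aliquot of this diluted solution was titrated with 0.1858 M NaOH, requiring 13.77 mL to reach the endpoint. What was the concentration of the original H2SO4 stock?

n(NaOH) = 0.1858 x 0.01377 = 0.002558 mol.
n(H2SO4) in the aliquot = 0.002558 x 1/2 = 0.001279 mol.
[diluted H2SO4] = 0.001279 / 0.01505 = 0.08500 M.
Dilution factor = 250.0/23.48 = 10.65, so [stock] = 0.08500 x 10.65 = 0.905 M.

0.905 M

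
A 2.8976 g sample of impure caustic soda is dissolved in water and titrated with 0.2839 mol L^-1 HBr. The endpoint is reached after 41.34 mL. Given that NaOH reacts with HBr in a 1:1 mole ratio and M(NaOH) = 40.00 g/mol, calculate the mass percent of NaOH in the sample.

n(HBr) = 0.2839 x 0.04134 = 0.01174 mol.
n(NaOH) = 0.01174 / 1 = 0.01174 mol.
mass of NaOH = 0.01174 x 40.00 = 0.4695 g.
% purity = 0.4695 / 2.8976 x 100 = 16.2%.

16.2%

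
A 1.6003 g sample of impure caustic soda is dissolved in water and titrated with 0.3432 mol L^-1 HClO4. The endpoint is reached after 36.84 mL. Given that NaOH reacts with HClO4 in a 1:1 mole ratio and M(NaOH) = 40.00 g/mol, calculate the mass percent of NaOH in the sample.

n(HClO4) = 0.3432 x 0.03684 = 0.01264 mol.
n(NaOH) = 0.01264 / 1 = 0.01264 mol.
mass of NaOH = 0.01264 x 40.00 = 0.5057 g.
% purity = 0.5057 / 1.6003 x 100 = 31.6%.

31.6%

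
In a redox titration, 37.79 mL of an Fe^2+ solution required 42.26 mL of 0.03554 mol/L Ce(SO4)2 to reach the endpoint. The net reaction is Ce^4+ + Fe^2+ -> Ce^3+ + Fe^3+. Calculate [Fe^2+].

0.0397 M

n(Ce(SO4)2) = 0.03554 x 0.04226 = 0.001502 mol.
From the balanced equation, 1 mol Ce(SO4)2 reacts with 1 mol Fe^2+, so n(Fe^2+) = 0.001502 x 1/1 = 0.001502 mol.
[Fe^2+] = 0.001502 / 0.03779 L = 0.0397 M.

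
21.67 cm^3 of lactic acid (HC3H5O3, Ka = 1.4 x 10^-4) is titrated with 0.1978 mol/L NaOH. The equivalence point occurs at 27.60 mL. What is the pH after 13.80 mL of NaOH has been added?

3.85

13.80 mL is exactly half the equivalence volume (27.60/2), i.e. the half-equivalence point.
There, n(HA) = n(A^-), so pH = pKa = -log(1.4 x 10^-4) = 3.85.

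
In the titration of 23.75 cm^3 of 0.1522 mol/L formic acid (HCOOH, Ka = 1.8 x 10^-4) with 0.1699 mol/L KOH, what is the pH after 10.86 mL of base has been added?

Initial n(HCOOH) = 0.1522 x 0.02375 = 0.003615 mol.
n(KOH) added = 0.1699 x 0.01086 = 0.001845 mol, converting that many moles of HCOOH to HCOO-.
Remaining n(HCOOH) = 0.001770 mol; n(HCOO-) = 0.001845 mol.
By Henderson-Hasselbalch, pH = pKa + log([A^-]/[HA]) = 3.74 + log(0.001845/0.001770) = 3.74 + (+0.02) = 3.76.

3.76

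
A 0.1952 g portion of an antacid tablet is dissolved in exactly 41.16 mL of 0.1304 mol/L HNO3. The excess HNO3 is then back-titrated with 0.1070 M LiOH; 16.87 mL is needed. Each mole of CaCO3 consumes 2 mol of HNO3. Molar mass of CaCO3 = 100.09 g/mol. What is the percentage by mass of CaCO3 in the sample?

Total n(HNO3) added = 0.1304 x 0.04116 = 0.005367 mol.
n(LiOH) used = 0.1070 x 0.01687 = 0.001805 mol, which equals the excess n(HNO3).
So n(HNO3) consumed by the sample = 0.005367 - 0.001805 = 0.003562 mol.
n(CaCO3) = 0.003562 / 2 = 0.001781 mol.
mass CaCO3 = 0.001781 x 100.09 = 0.1783 g, so %CaCO3 = 0.1783/0.1952 x 100 = 91.3%.

91.3%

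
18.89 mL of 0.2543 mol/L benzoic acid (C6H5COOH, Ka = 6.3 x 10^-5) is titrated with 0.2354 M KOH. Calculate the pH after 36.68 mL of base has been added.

12.84

n(acid) = 0.2543 x 0.01889 = 0.004804 mol; n(KOH) added = 0.2354 x 0.03668 = 0.008634 mol.
Base is in excess by 0.008634 - 0.004804 = 0.003831 mol in a total volume of 0.05557 L.
[OH^-] = 0.003831/0.05557 = 0.06894 M, so pOH = 1.16 and pH = 14.00 - 1.16 = 12.84.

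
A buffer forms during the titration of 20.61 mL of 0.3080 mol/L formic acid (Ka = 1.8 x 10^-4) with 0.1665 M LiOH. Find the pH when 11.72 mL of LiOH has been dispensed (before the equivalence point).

Initial n(HCOOH) = 0.3080 x 0.02061 = 0.006348 mol.
n(LiOH) added = 0.1665 x 0.01172 = 0.001951 mol, converting that many moles of HCOOH to HCOO-.
Remaining n(HCOOH) = 0.004397 mol; n(HCOO-) = 0.001951 mol.
By Henderson-Hasselbalch, pH = pKa + log([A^-]/[HA]) = 3.74 + log(0.001951/0.004397) = 3.74 + (-0.35) = 3.39.

3.39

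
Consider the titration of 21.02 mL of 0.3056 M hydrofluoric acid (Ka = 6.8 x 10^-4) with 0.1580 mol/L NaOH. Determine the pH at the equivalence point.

n(HF) = 0.3056 x 0.02102 = 0.006424 mol; V(NaOH) at equivalence = 0.006424/0.1580 = 0.04066 L.
At equivalence all the acid is converted to F-; total volume = 0.02102 + 0.04066 = 0.06168 L, so [F-] = 0.006424/0.06168 = 0.1042 M.
Kb = Kw/Ka = 1.0e-14 / 6.8 x 10^-4 = 1.47e-11.
[OH^-] = sqrt(Kb x [F-]) = sqrt(1.47e-11 x 0.1042) = 1.24e-6 M.
pOH = 5.91, so pH = 14.00 - 5.91 = 8.09.

8.09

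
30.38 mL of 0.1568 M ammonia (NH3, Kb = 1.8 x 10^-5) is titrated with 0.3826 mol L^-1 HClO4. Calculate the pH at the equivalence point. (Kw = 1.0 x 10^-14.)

n(NH3) = 0.1568 x 0.03038 = 0.004764 mol; V(HClO4) at equivalence = 0.004764/0.3826 = 0.01245 L.
At equivalence the base is fully converted to NH4+; total volume = 0.04283 L, so [NH4+] = 0.004764/0.04283 = 0.1112 M.
Ka(NH4+) = Kw/Kb = 1.0e-14 / 1.8 x 10^-5 = 5.56e-10.
[H^+] = sqrt(Ka x [NH4+]) = sqrt(5.56e-10 x 0.1112) = 7.86e-6 M.
pH = -log(7.86e-6) = 5.10.

5.10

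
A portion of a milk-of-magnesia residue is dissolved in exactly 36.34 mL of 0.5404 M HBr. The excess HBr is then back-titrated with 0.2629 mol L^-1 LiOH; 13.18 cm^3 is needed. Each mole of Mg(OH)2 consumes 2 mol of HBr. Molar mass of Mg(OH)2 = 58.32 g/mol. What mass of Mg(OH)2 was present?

Total n(HBr) added = 0.5404 x 0.03634 = 0.01964 mol.
n(LiOH) used = 0.2629 x 0.01318 = 0.003465 mol, which equals the excess n(HBr).
So n(HBr) consumed by the sample = 0.01964 - 0.003465 = 0.01617 mol.
n(Mg(OH)2) = 0.01617 / 2 = 0.008087 mol.
mass = 0.008087 mol x 58.32 g/mol = 0.472 g.

0.472 g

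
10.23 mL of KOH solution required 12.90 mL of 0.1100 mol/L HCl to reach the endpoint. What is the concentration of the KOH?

0.139 M

n(HCl) delivered = 0.1100 x 0.01290 = 0.001419 mol.
For a 1:1 reaction, n(KOH) = 0.001419 mol.
[KOH] = 0.001419 mol / 0.01023 L = 0.139 M.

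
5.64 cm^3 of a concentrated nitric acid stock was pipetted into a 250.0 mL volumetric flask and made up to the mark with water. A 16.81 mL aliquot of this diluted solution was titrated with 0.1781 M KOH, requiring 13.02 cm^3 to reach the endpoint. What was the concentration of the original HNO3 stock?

n(KOH) = 0.1781 x 0.01302 = 0.002319 mol.
n(HNO3) in the aliquot = 0.002319 mol.
[diluted HNO3] = 0.002319 / 0.01681 = 0.1379 M.
Dilution factor = 250.0/5.640 = 44.33, so [stock] = 0.1379 x 44.33 = 6.11 M.

6.11 M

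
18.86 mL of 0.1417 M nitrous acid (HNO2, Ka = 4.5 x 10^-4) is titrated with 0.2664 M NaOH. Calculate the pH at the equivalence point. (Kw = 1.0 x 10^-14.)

n(HNO2) = 0.1417 x 0.01886 = 0.002672 mol; V(NaOH) at equivalence = 0.002672/0.2664 = 0.01003 L.
At equivalence all the acid is converted to NO2-; total volume = 0.01886 + 0.01003 = 0.02889 L, so [NO2-] = 0.002672/0.02889 = 0.09250 M.
Kb = Kw/Ka = 1.0e-14 / 4.5 x 10^-4 = 2.22e-11.
[OH^-] = sqrt(Kb x [NO2-]) = sqrt(2.22e-11 x 0.09250) = 1.43e-6 M.
pOH = 5.84, so pH = 14.00 - 5.84 = 8.16.

8.16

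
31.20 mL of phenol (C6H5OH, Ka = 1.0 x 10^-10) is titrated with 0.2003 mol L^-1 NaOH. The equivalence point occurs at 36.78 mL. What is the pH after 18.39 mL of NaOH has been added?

18.39 mL is exactly half the equivalence volume (36.78/2), i.e. the half-equivalence point.
There, n(HA) = n(A^-), so pH = pKa = -log(1.0 x 10^-10) = 10.00.

10.00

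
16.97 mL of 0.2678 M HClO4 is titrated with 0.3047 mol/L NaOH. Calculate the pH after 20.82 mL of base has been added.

n(acid) = 0.2678 x 0.01697 = 0.004545 mol; n(NaOH) added = 0.3047 x 0.02082 = 0.006344 mol.
Base is in excess by 0.006344 - 0.004545 = 0.001799 mol in a total volume of 0.03779 L.
[OH^-] = 0.001799/0.03779 = 0.04761 M, so pOH = 1.32 and pH = 14.00 - 1.32 = 12.68.

12.68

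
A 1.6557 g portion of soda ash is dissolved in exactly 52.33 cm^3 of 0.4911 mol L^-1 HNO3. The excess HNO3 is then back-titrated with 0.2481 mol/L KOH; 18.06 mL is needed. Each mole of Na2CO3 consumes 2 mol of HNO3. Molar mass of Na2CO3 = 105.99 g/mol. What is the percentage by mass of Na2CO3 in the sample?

Total n(HNO3) added = 0.4911 x 0.05233 = 0.02570 mol.
n(KOH) used = 0.2481 x 0.01806 = 0.004481 mol, which equals the excess n(HNO3).
So n(HNO3) consumed by the sample = 0.02570 - 0.004481 = 0.02122 mol.
n(Na2CO3) = 0.02122 / 2 = 0.01061 mol.
mass Na2CO3 = 0.01061 x 105.99 = 1.124 g, so %Na2CO3 = 1.124/1.6557 x 100 = 67.9%.

67.9%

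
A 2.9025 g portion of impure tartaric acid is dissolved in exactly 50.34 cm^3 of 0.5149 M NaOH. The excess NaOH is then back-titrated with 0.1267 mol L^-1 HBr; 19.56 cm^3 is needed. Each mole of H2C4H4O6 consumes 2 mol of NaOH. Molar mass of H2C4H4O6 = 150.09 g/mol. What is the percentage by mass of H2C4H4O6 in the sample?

Total n(NaOH) added = 0.5149 x 0.05034 = 0.02592 mol.
n(HBr) used = 0.1267 x 0.01956 = 0.002478 mol, which equals the excess n(NaOH).
So n(NaOH) consumed by the sample = 0.02592 - 0.002478 = 0.02344 mol.
n(H2C4H4O6) = 0.02344 / 2 = 0.01172 mol.
mass H2C4H4O6 = 0.01172 x 150.09 = 1.759 g, so %H2C4H4O6 = 1.759/2.9025 x 100 = 60.6%.

60.6%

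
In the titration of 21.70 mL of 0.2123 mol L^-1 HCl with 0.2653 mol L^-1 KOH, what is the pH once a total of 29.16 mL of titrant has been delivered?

n(acid) = 0.2123 x 0.02170 = 0.004607 mol; n(KOH) added = 0.2653 x 0.02916 = 0.007736 mol.
Base is in excess by 0.007736 - 0.004607 = 0.003129 mol in a total volume of 0.05086 L.
[OH^-] = 0.003129/0.05086 = 0.06153 M, so pOH = 1.21 and pH = 14.00 - 1.21 = 12.79.

12.79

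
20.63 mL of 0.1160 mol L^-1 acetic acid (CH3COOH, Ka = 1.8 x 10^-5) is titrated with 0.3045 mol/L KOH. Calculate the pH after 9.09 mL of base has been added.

n(acid) = 0.1160 x 0.02063 = 0.002393 mol; n(KOH) added = 0.3045 x 0.009090 = 0.002768 mol.
Base is in excess by 0.002768 - 0.002393 = 0.0003748 mol in a total volume of 0.02972 L.
[OH^-] = 0.0003748/0.02972 = 0.01261 M, so pOH = 1.90 and pH = 14.00 - 1.90 = 12.10.

12.10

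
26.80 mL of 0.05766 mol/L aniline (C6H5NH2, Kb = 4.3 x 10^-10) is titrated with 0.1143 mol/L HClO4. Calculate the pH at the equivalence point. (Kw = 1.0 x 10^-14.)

n(C6H5NH2) = 0.05766 x 0.02680 = 0.001545 mol; V(HClO4) at equivalence = 0.001545/0.1143 = 0.01352 L.
At equivalence the base is fully converted to C6H5NH3+; total volume = 0.04032 L, so [C6H5NH3+] = 0.001545/0.04032 = 0.03833 M.
Ka(C6H5NH3+) = Kw/Kb = 1.0e-14 / 4.3 x 10^-10 = 2.33e-5.
[H^+] = sqrt(Ka x [C6H5NH3+]) = sqrt(2.33e-5 x 0.03833) = 0.000944 M.
pH = -log(0.000944) = 3.02.

3.02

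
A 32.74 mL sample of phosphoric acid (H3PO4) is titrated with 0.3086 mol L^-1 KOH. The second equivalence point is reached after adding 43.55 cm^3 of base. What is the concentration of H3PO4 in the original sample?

0.205 M

n(KOH) = 0.3086 x 0.04355 = 0.01344 mol.
At the second equivalence point, 2 mol OH^- react per mol H3PO4, so n(H3PO4) = 0.01344 / 2 = 0.006720 mol.
[H3PO4] = 0.006720 / 0.03274 L = 0.205 M.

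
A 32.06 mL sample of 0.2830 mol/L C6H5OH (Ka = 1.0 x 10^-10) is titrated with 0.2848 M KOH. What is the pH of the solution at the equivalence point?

n(C6H5OH) = 0.2830 x 0.03206 = 0.009073 mol; V(KOH) at equivalence = 0.009073/0.2848 = 0.03186 L.
At equivalence all the acid is converted to C6H5O-; total volume = 0.03206 + 0.03186 = 0.06392 L, so [C6H5O-] = 0.009073/0.06392 = 0.1419 M.
Kb = Kw/Ka = 1.0e-14 / 1.0 x 10^-10 = 0.000100.
[OH^-] = sqrt(Kb x [C6H5O-]) = sqrt(0.000100 x 0.1419) = 0.00377 M.
pOH = 2.42, so pH = 14.00 - 2.42 = 11.58.

11.58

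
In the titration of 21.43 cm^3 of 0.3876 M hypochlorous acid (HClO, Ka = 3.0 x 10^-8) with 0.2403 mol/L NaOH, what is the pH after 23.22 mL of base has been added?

7.83

Initial n(HClO) = 0.3876 x 0.02143 = 0.008306 mol.
n(NaOH) added = 0.2403 x 0.02322 = 0.005580 mol, converting that many moles of HClO to ClO-.
Remaining n(HClO) = 0.002727 mol; n(ClO-) = 0.005580 mol.
By Henderson-Hasselbalch, pH = pKa + log([A^-]/[HA]) = 7.52 + log(0.005580/0.002727) = 7.52 + (+0.31) = 7.83.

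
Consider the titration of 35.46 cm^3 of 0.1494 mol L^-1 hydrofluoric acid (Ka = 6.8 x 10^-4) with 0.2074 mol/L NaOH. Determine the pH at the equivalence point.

n(HF) = 0.1494 x 0.03546 = 0.005298 mol; V(NaOH) at equivalence = 0.005298/0.2074 = 0.02554 L.
At equivalence all the acid is converted to F-; total volume = 0.03546 + 0.02554 = 0.06100 L, so [F-] = 0.005298/0.06100 = 0.08684 M.
Kb = Kw/Ka = 1.0e-14 / 6.8 x 10^-4 = 1.47e-11.
[OH^-] = sqrt(Kb x [F-]) = sqrt(1.47e-11 x 0.08684) = 1.13e-6 M.
pOH = 5.95, so pH = 14.00 - 5.95 = 8.05.

8.05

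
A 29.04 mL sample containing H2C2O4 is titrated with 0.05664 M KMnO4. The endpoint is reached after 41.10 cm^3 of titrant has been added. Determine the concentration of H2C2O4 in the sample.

0.200 M

n(KMnO4) = 0.05664 x 0.04110 = 0.002328 mol.
From the balanced equation, 2 mol KMnO4 reacts with 5 mol H2C2O4, so n(H2C2O4) = 0.002328 x 5/2 = 0.005820 mol.
[H2C2O4] = 0.005820 / 0.02904 L = 0.200 M.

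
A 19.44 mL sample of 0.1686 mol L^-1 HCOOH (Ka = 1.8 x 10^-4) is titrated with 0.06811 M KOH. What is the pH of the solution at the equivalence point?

8.22

n(HCOOH) = 0.1686 x 0.01944 = 0.003278 mol; V(KOH) at equivalence = 0.003278/0.06811 = 0.04812 L.
At equivalence all the acid is converted to HCOO-; total volume = 0.01944 + 0.04812 = 0.06756 L, so [HCOO-] = 0.003278/0.06756 = 0.04851 M.
Kb = Kw/Ka = 1.0e-14 / 1.8 x 10^-4 = 5.56e-11.
[OH^-] = sqrt(Kb x [HCOO-]) = sqrt(5.56e-11 x 0.04851) = 1.64e-6 M.
pOH = 5.78, so pH = 14.00 - 5.78 = 8.22.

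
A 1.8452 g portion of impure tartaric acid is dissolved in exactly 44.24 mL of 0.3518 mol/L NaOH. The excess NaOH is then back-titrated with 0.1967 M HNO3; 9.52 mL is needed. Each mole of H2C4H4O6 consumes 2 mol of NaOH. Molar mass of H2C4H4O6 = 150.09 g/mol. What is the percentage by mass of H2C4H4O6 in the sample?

Total n(NaOH) added = 0.3518 x 0.04424 = 0.01556 mol.
n(HNO3) used = 0.1967 x 0.009520 = 0.001873 mol, which equals the excess n(NaOH).
So n(NaOH) consumed by the sample = 0.01556 - 0.001873 = 0.01369 mol.
n(H2C4H4O6) = 0.01369 / 2 = 0.006846 mol.
mass H2C4H4O6 = 0.006846 x 150.09 = 1.027 g, so %H2C4H4O6 = 1.027/1.8452 x 100 = 55.7%.

55.7%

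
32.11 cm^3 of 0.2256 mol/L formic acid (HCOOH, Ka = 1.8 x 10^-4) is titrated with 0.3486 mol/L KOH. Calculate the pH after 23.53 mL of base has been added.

12.24

n(acid) = 0.2256 x 0.03211 = 0.007244 mol; n(KOH) added = 0.3486 x 0.02353 = 0.008203 mol.
Base is in excess by 0.008203 - 0.007244 = 0.0009585 mol in a total volume of 0.05564 L.
[OH^-] = 0.0009585/0.05564 = 0.01723 M, so pOH = 1.76 and pH = 14.00 - 1.76 = 12.24.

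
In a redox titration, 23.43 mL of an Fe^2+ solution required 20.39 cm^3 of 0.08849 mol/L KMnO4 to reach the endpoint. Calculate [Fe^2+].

n(KMnO4) = 0.08849 x 0.02039 = 0.001804 mol.
From the balanced equation, 1 mol KMnO4 reacts with 5 mol Fe^2+, so n(Fe^2+) = 0.001804 x 5/1 = 0.009022 mol.
[Fe^2+] = 0.009022 / 0.02343 L = 0.385 M.

0.385 M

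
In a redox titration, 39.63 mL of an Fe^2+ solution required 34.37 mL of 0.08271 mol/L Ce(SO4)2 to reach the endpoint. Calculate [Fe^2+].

n(Ce(SO4)2) = 0.08271 x 0.03437 = 0.002843 mol.
From the balanced equation, 1 mol Ce(SO4)2 reacts with 1 mol Fe^2+, so n(Fe^2+) = 0.002843 x 1/1 = 0.002843 mol.
[Fe^2+] = 0.002843 / 0.03963 L = 0.0717 M.

0.0717 M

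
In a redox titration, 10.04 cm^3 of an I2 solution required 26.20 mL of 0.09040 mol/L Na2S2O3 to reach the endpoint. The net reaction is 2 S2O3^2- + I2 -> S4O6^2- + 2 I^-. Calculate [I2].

0.118 M

n(Na2S2O3) = 0.09040 x 0.02620 = 0.002368 mol.
From the balanced equation, 2 mol Na2S2O3 reacts with 1 mol I2, so n(I2) = 0.002368 x 1/2 = 0.001184 mol.
[I2] = 0.001184 / 0.01004 L = 0.118 M.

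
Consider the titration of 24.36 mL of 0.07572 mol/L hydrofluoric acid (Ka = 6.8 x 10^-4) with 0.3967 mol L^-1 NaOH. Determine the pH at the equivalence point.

7.99

n(HF) = 0.07572 x 0.02436 = 0.001845 mol; V(NaOH) at equivalence = 0.001845/0.3967 = 0.004650 L.
At equivalence all the acid is converted to F-; total volume = 0.02436 + 0.004650 = 0.02901 L, so [F-] = 0.001845/0.02901 = 0.06358 M.
Kb = Kw/Ka = 1.0e-14 / 6.8 x 10^-4 = 1.47e-11.
[OH^-] = sqrt(Kb x [F-]) = sqrt(1.47e-11 x 0.06358) = 9.67e-7 M.
pOH = 6.01, so pH = 14.00 - 6.01 = 7.99.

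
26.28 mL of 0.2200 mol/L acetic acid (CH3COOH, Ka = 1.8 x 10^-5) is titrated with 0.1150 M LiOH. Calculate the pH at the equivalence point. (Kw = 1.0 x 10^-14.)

n(CH3COOH) = 0.2200 x 0.02628 = 0.005782 mol; V(LiOH) at equivalence = 0.005782/0.1150 = 0.05027 L.
At equivalence all the acid is converted to CH3COO-; total volume = 0.02628 + 0.05027 = 0.07655 L, so [CH3COO-] = 0.005782/0.07655 = 0.07552 M.
Kb = Kw/Ka = 1.0e-14 / 1.8 x 10^-5 = 5.56e-10.
[OH^-] = sqrt(Kb x [CH3COO-]) = sqrt(5.56e-10 x 0.07552) = 6.48e-6 M.
pOH = 5.19, so pH = 14.00 - 5.19 = 8.81.

8.81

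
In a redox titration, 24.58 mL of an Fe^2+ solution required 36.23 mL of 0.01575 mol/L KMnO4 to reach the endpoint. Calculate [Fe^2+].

n(KMnO4) = 0.01575 x 0.03623 = 0.0005706 mol.
From the balanced equation, 1 mol KMnO4 reacts with 5 mol Fe^2+, so n(Fe^2+) = 0.0005706 x 5/1 = 0.002853 mol.
[Fe^2+] = 0.002853 / 0.02458 L = 0.116 M.

0.116 M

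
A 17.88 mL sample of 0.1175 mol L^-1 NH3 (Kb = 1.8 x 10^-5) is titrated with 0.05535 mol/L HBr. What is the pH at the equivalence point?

5.34

n(NH3) = 0.1175 x 0.01788 = 0.002101 mol; V(HBr) at equivalence = 0.002101/0.05535 = 0.03796 L.
At equivalence the base is fully converted to NH4+; total volume = 0.05584 L, so [NH4+] = 0.002101/0.05584 = 0.03763 M.
Ka(NH4+) = Kw/Kb = 1.0e-14 / 1.8 x 10^-5 = 5.56e-10.
[H^+] = sqrt(Ka x [NH4+]) = sqrt(5.56e-10 x 0.03763) = 4.57e-6 M.
pH = -log(4.57e-6) = 5.34.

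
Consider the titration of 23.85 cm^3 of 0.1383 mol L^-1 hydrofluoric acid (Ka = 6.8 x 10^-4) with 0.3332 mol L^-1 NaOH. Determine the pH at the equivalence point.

8.08

n(HF) = 0.1383 x 0.02385 = 0.003298 mol; V(NaOH) at equivalence = 0.003298/0.3332 = 0.009899 L.
At equivalence all the acid is converted to F-; total volume = 0.02385 + 0.009899 = 0.03375 L, so [F-] = 0.003298/0.03375 = 0.09773 M.
Kb = Kw/Ka = 1.0e-14 / 6.8 x 10^-4 = 1.47e-11.
[OH^-] = sqrt(Kb x [F-]) = sqrt(1.47e-11 x 0.09773) = 1.20e-6 M.
pOH = 5.92, so pH = 14.00 - 5.92 = 8.08.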